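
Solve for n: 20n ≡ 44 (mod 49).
12

Since gcd(20, 49) = 1 divides 44, a solution exists.
Multiply both sides by the inverse of 20 mod 49:
  20^(-1) mod 49 = 27
  x ≡ 27 × 44 ≡ 1188 ≡ 12 (mod 49)
Verification: 20 × 12 = 240 = 4 × 49 + 44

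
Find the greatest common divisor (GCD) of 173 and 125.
1

Using the Euclidean algorithm:
173 = 1 × 125 + 48
125 = 2 × 48 + 29
48 = 1 × 29 + 19
29 = 1 × 19 + 10
19 = 1 × 10 + 9
10 = 1 × 9 + 1
9 = 9 × 1 + 0

GCD(173, 125) = 1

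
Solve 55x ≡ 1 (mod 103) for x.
15

Using Extended Euclidean Algorithm:
gcd(55, 103) = 1
Bezout coefficients: 55 × 15 + 103 × -8 = 1
So 55 × 15 ≡ 1 (mod 103)
The inverse is 15 mod 103 = 15
Verification: 55 × 15 = 825 = 8 × 103 + 1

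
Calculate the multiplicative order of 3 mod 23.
Powers of 3 mod 23: 3^1≡3, 3^2≡9, 3^3≡4, 3^4≡12, 3^5≡13, 3^6≡16, 3^7≡2, 3^8≡6, 3^9≡18, 3^10≡8, 3^11≡1. Order = 11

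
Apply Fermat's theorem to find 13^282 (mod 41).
By Fermat: 13^{40} ≡ 1 (mod 41). 282 ≡ 2 (mod 40). So 13^{282} ≡ 13^{2} ≡ 5 (mod 41)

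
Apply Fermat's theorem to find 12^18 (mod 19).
By Fermat's Little Theorem, 12^{18} ≡ 1 (mod 19) since 19 is prime and gcd(12, 19) = 1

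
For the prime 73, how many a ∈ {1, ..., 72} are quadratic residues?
For prime 73, there are (p-1)/2 = (73-1)/2 = 36 quadratic residues (excluding 0).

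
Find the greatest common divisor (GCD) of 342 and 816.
6

Using the Euclidean algorithm:
342 = 0 × 816 + 342
816 = 2 × 342 + 132
342 = 2 × 132 + 78
132 = 1 × 78 + 54
78 = 1 × 54 + 24
54 = 2 × 24 + 6
24 = 4 × 6 + 0

GCD(342, 816) = 6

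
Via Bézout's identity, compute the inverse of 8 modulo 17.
Extended GCD: 8(-2) + 17(1) = 1. So 8^(-1) ≡ 15 ≡ 15 (mod 17). Verify: 8 × 15 = 120 ≡ 1 (mod 17)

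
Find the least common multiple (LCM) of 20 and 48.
240

First find GCD(20, 48) using the Euclidean algorithm:
20 = 0 × 48 + 20
48 = 2 × 20 + 8
20 = 2 × 8 + 4
8 = 2 × 4 + 0
GCD(20, 48) = 4

LCM formula: LCM(a, b) = (a × b) / GCD(a, b)
LCM(20, 48) = (20 × 48) / 4
LCM(20, 48) = 960 / 4
LCM(20, 48) = 240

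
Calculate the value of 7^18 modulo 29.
Using repeated squaring. 18 = 16 + 2 (binary 10010). Repeated squaring mod 29: 7^1 ≡ 7; 7^2 ≡ 7² = 49 ≡ 20; 7^4 ≡ 20² = 400 ≡ 23; 7^8 ≡ 23² = 529 ≡ 7; 7^16 ≡ 7² = 49 ≡ 20. Multiply: 7^18 = 7^16 × 7^2 ≡ 20 × 20 (mod 29): 20 × 20 = 400 ≡ 23. So 7^18 ≡ 23 (mod 29).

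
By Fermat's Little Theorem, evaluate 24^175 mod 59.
By Fermat: 24^{58} ≡ 1 (mod 59). 175 = 3×58 + 1. So 24^{175} ≡ 24^{1} ≡ 24 (mod 59)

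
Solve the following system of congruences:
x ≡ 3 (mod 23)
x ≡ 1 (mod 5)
26

Using the Chinese Remainder Theorem:
M = product of moduli = 115
For equation 1: M_1 = 5, 5 ≡ 5 (mod 23), inverse of 5 mod 23 is 14 (check: 5 × 14 = 70 ≡ 1 (mod 23))
For equation 2: M_2 = 23, 23 ≡ 3 (mod 5), inverse of 23 mod 5 is 2 (check: 3 × 2 = 6 ≡ 1 (mod 5))
Combine: x ≡ Σ r_i×M_i×(M_i⁻¹ mod m_i) = 3×5×14 + 1×23×2 = 210 + 46 = 256
256 mod 115 = 26
x ≡ 26 (mod 115)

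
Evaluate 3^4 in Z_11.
4 = 4 (binary 100). Repeated squaring mod 11: 3^1 ≡ 3; 3^2 ≡ 3² = 9 ≡ 9; 3^4 ≡ 9² = 81 ≡ 4. So 3^4 ≡ 4 (mod 11).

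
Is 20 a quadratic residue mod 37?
By Euler's criterion: 20^{18} ≡ 36 (mod 37). Since this equals -1 (≡ 36), 20 is not a QR.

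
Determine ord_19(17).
Powers of 17 mod 19: 17^1≡17, 17^2≡4, 17^3≡11, 17^4≡16, 17^5≡6, 17^6≡7, 17^7≡5, 17^8≡9, 17^9≡1. Order = 9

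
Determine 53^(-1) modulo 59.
53^(-1) ≡ 49 (mod 59). Verification: 53 × 49 = 2597 ≡ 1 (mod 59)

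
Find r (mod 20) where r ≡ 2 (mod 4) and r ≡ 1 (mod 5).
M = 4 × 5 = 20. M₁ = 5, y₁ ≡ 1 (mod 4). M₂ = 4, y₂ ≡ 4 (mod 5). r = 2×5×1 + 1×4×4 ≡ 6 (mod 20)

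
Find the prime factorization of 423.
3^2 × 47

Divide by primes starting from smallest:
423 ÷ 3 = 141
141 ÷ 3 = 47
47 ÷ 47 = 1

423 = 3^2 × 47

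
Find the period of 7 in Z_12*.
Powers of 7 mod 12: 7^1≡7, 7^2≡1. Order = 2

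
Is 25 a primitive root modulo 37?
No

To verify, check if 25^(36/q) ≢ 1 (mod 37) for each prime divisor q of 36
Divisors of 36 = 36: [1, 2, 3, 4, 6, 9, 12, 18, 36]
  25^(36/2) = 25^18 ≡ 1 (mod 37)
  25^(36/3) = 25^12 ≡ 26 (mod 37)
Conclusion: 25 is not a primitive root modulo 37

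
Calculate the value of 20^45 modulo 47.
Using repeated squaring. 45 = 32 + 8 + 4 + 1 (binary 101101). Repeated squaring mod 47: 20^1 ≡ 20; 20^2 ≡ 20² = 400 ≡ 24; 20^4 ≡ 24² = 576 ≡ 12; 20^8 ≡ 12² = 144 ≡ 3; 20^16 ≡ 3² = 9 ≡ 9; 20^32 ≡ 9² = 81 ≡ 34. Multiply: 20^45 = 20^32 × 20^8 × 20^4 × 20^1 ≡ 34 × 3 × 12 × 20 (mod 47): 34 × 3 = 102 ≡ 8; 8 × 12 = 96 ≡ 2; 2 × 20 = 40 ≡ 40. So 20^45 ≡ 40 (mod 47).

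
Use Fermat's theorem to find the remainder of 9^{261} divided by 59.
1

By Fermat's Little Theorem, a^(p-1) ≡ 1 (mod p) for prime p and gcd(a, p) = 1
Here p = 59, so 9^58 ≡ 1 (mod 59)
We can reduce the exponent: 261 mod 58 = 29
So 9^261 ≡ 9^29 (mod 59)
Computing: 9^29 mod 59 = 1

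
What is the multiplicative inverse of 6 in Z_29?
5

Using Extended Euclidean Algorithm:
gcd(6, 29) = 1
Bezout coefficients: 6 × 5 + 29 × -1 = 1
So 6 × 5 ≡ 1 (mod 29)
The inverse is 5 mod 29 = 5
Verification: 6 × 5 = 30 = 1 × 29 + 1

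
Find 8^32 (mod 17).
Using Fermat: 8^{16} ≡ 1 (mod 17). 32 ≡ 0 (mod 16). So 8^{32} ≡ 8^{0} ≡ 1 (mod 17)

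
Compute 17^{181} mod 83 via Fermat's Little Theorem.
69

By Fermat's Little Theorem, a^(p-1) ≡ 1 (mod p) for prime p and gcd(a, p) = 1
Here p = 83, so 17^82 ≡ 1 (mod 83)
We can reduce the exponent: 181 mod 82 = 17
So 17^181 ≡ 17^17 (mod 83)
Computing: 17^17 mod 83 = 69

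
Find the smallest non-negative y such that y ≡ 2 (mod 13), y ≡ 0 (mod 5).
15

Using the Chinese Remainder Theorem:
M = product of moduli = 65
For equation 1: M_1 = 5, 5 ≡ 5 (mod 13), inverse of 5 mod 13 is 8 (check: 5 × 8 = 40 ≡ 1 (mod 13))
For equation 2: M_2 = 13, 13 ≡ 3 (mod 5), inverse of 13 mod 5 is 2 (check: 3 × 2 = 6 ≡ 1 (mod 5))
Combine: y ≡ Σ r_i×M_i×(M_i⁻¹ mod m_i) = 2×5×8 + 0×13×2 = 80 + 0 = 80
80 mod 65 = 15
y ≡ 15 (mod 65)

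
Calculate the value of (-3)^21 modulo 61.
Using repeated squaring. (-3) ≡ 58 (mod 61). 21 = 16 + 4 + 1 (binary 10101). Repeated squaring mod 61: 58^1 ≡ 58; 58^2 ≡ 58² = 3364 ≡ 9; 58^4 ≡ 9² = 81 ≡ 20; 58^8 ≡ 20² = 400 ≡ 34; 58^16 ≡ 34² = 1156 ≡ 58. Multiply: (-3)^21 ≡ 58^16 × 58^4 × 58^1 ≡ 58 × 20 × 58 (mod 61): 58 × 20 = 1160 ≡ 1; 1 × 58 = 58 ≡ 58. So (-3)^21 ≡ 58 (mod 61).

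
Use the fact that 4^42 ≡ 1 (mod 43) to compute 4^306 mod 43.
By Fermat: 4^{42} ≡ 1 (mod 43). 306 = 7×42 + 12. So 4^{306} ≡ 4^{12} ≡ 35 (mod 43)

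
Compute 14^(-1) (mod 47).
14^(-1) ≡ 37 (mod 47). Verification: 14 × 37 = 518 ≡ 1 (mod 47)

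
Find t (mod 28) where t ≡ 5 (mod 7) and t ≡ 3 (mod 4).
M = 7 × 4 = 28. M₁ = 4, y₁ ≡ 2 (mod 7). M₂ = 7, y₂ ≡ 3 (mod 4). t = 5×4×2 + 3×7×3 ≡ 19 (mod 28)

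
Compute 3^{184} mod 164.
1

Using successive squaring:
Binary expansion of 184: 10111000
Powers of 3 mod 164 (each is the square of the previous):
  3^1 ≡ 3 (mod 164)
  3^2 ≡ 3² = 9 ≡ 9 (mod 164)
  3^4 ≡ 9² = 81 ≡ 81 (mod 164)
  3^8 ≡ 81² = 6561 ≡ 1 (mod 164)
  3^16 ≡ 1² = 1 ≡ 1 (mod 164)
  3^32 ≡ 1² = 1 ≡ 1 (mod 164)
  3^64 ≡ 1² = 1 ≡ 1 (mod 164)
  3^128 ≡ 1² = 1 ≡ 1 (mod 164)
184 = 128 + 32 + 16 + 8, so 3^184 = 3^128 × 3^32 × 3^16 × 3^8 ≡ 1 × 1 × 1 × 1 (mod 164)
Multiplying step by step:
  1 × 1 = 1 ≡ 1 (mod 164)
  1 × 1 = 1 ≡ 1 (mod 164)
  1 × 1 = 1 ≡ 1 (mod 164)
Result: 3^184 ≡ 1 (mod 164)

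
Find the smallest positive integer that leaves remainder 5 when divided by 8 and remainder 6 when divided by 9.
M = 8 × 9 = 72. M₁ = 9, y₁ ≡ 1 (mod 8). M₂ = 8, y₂ ≡ 8 (mod 9). r = 5×9×1 + 6×8×8 ≡ 69 (mod 72). The smallest positive such number is 69.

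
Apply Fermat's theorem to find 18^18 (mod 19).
By Fermat's Little Theorem, 18^{18} ≡ 1 (mod 19) since 19 is prime and gcd(18, 19) = 1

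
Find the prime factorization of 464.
2^4 × 29

Divide by primes starting from smallest:
464 ÷ 2 = 232
232 ÷ 2 = 116
116 ÷ 2 = 58
58 ÷ 2 = 29
29 ÷ 29 = 1

464 = 2^4 × 29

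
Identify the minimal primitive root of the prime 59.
p - 1 = 58 has prime divisors 2, 29. h is a primitive root mod 59 iff h^(58/q) ≢ 1 (mod 59) for each such q.
h = 2: 2^29 ≡ 58, 2^2 ≡ 4 (mod 59); none is 1, so 2 has order 58 and is a primitive root.
The smallest primitive root mod 59 is g = 2.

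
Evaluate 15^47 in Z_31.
Using Fermat: 15^{30} ≡ 1 (mod 31). 47 ≡ 17 (mod 30). So 15^{47} ≡ 15^{17} ≡ 23 (mod 31)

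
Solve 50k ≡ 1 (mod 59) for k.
13

Using Extended Euclidean Algorithm:
gcd(50, 59) = 1
Bezout coefficients: 50 × 13 + 59 × -11 = 1
So 50 × 13 ≡ 1 (mod 59)
The inverse is 13 mod 59 = 13
Verification: 50 × 13 = 650 = 11 × 59 + 1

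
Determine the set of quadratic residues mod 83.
QRs mod 83: {1, 3, 4, 7, 9, 10, 11, 12, 16, 17, 21, 23, 25, 26, 27, 28, 29, 30, 31, 33, 36, 37, 38, 40, 41, 44, 48, 49, 51, 59, 61, 63, 64, 65, 68, 69, 70, 75, 77, 78, 81}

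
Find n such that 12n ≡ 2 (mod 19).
16

Since gcd(12, 19) = 1 divides 2, a solution exists.
Multiply both sides by the inverse of 12 mod 19:
  12^(-1) mod 19 = 8
  x ≡ 8 × 2 ≡ 16 ≡ 16 (mod 19)
Verification: 12 × 16 = 192 = 10 × 19 + 2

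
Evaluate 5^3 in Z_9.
3 = 2 + 1 (binary 11). Repeated squaring mod 9: 5^1 ≡ 5; 5^2 ≡ 5² = 25 ≡ 7. Multiply: 5^3 = 5^2 × 5^1 ≡ 7 × 5 (mod 9): 7 × 5 = 35 ≡ 8. So 5^3 ≡ 8 (mod 9).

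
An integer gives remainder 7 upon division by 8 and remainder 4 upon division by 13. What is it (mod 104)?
M = 8 × 13 = 104. M₁ = 13, y₁ ≡ 5 (mod 8). M₂ = 8, y₂ ≡ 5 (mod 13). t = 7×13×5 + 4×8×5 ≡ 95 (mod 104). The smallest positive such number is 95.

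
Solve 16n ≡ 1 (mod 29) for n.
20

Using Extended Euclidean Algorithm:
gcd(16, 29) = 1
Bezout coefficients: 16 × -9 + 29 × 5 = 1
So 16 × -9 ≡ 1 (mod 29)
The inverse is -9 mod 29 = 20
Verification: 16 × 20 = 320 = 11 × 29 + 1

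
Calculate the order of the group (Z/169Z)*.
156

Prime factorization: 169 = 13^2
Using the formula φ(n) = n × Π(1 - 1/p) for each prime factor p:
φ(169) = 169 × (1 - 1/13)
φ(169) = 156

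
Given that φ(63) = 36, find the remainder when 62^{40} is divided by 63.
By Euler: 62^{36} ≡ 1 (mod 63) since gcd(62, 63) = 1. 40 = 1×36 + 4. So 62^{40} ≡ 62^{4} ≡ 1 (mod 63)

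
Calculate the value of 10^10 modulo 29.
10 = 8 + 2 (binary 1010). Repeated squaring mod 29: 10^1 ≡ 10; 10^2 ≡ 10² = 100 ≡ 13; 10^4 ≡ 13² = 169 ≡ 24; 10^8 ≡ 24² = 576 ≡ 25. Multiply: 10^10 = 10^8 × 10^2 ≡ 25 × 13 (mod 29): 25 × 13 = 325 ≡ 6. So 10^10 ≡ 6 (mod 29).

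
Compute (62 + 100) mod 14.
8

(62 + 100) = 162
162 mod 14 = 8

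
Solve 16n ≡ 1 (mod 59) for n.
48

Using Extended Euclidean Algorithm:
gcd(16, 59) = 1
Bezout coefficients: 16 × -11 + 59 × 3 = 1
So 16 × -11 ≡ 1 (mod 59)
The inverse is -11 mod 59 = 48
Verification: 16 × 48 = 768 = 13 × 59 + 1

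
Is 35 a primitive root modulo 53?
Yes

To verify, check if 35^(52/q) ≢ 1 (mod 53) for each prime divisor q of 52
Divisors of 52 = 52: [1, 2, 4, 13, 26, 52]
  35^(52/2) = 35^26 ≡ 52 (mod 53)
  35^(52/13) = 35^4 ≡ 36 (mod 53)
Conclusion: 35 is a primitive root modulo 53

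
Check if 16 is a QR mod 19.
By Euler's criterion: 16^{9} ≡ 1 (mod 19). Since this equals 1, 16 is a QR.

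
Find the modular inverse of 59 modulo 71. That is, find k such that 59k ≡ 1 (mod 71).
65

Using Extended Euclidean Algorithm:
gcd(59, 71) = 1
Bezout coefficients: 59 × -6 + 71 × 5 = 1
So 59 × -6 ≡ 1 (mod 71)
The inverse is -6 mod 71 = 65
Verification: 59 × 65 = 3835 = 54 × 71 + 1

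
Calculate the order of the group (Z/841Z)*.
812

Prime factorization: 841 = 29^2
Using the formula φ(n) = n × Π(1 - 1/p) for each prime factor p:
φ(841) = 841 × (1 - 1/29)
φ(841) = 812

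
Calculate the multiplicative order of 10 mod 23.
Powers of 10 mod 23: 10^1≡10, 10^2≡8, 10^3≡11, 10^4≡18, 10^5≡19, 10^6≡6, 10^7≡14, 10^8≡2, 10^9≡20, 10^10≡16, 10^11≡22, 10^12≡13, 10^13≡15, 10^14≡12, 10^15≡5, 10^16≡4, 10^17≡17, 10^18≡9, 10^19≡21, 10^20≡3, 10^21≡7, 10^22≡1. Order = 22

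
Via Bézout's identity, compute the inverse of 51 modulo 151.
Extended GCD: 51(-74) + 151(25) = 1. So 51^(-1) ≡ 77 ≡ 77 (mod 151). Verify: 51 × 77 = 3927 ≡ 1 (mod 151)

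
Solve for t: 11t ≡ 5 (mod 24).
7

Since gcd(11, 24) = 1 divides 5, a solution exists.
Multiply both sides by the inverse of 11 mod 24:
  11^(-1) mod 24 = 11
  x ≡ 11 × 5 ≡ 55 ≡ 7 (mod 24)
Verification: 11 × 7 = 77 = 3 × 24 + 5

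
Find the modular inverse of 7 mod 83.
7^(-1) ≡ 12 (mod 83). Verification: 7 × 12 = 84 ≡ 1 (mod 83)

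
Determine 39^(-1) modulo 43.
39^(-1) ≡ 32 (mod 43). Verification: 39 × 32 = 1248 ≡ 1 (mod 43)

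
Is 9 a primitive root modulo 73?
No

To verify, check if 9^(72/q) ≢ 1 (mod 73) for each prime divisor q of 72
Divisors of 72 = 72: [1, 2, 3, 4, 6, 8, 9, 12, 18, 24, 36, 72]
  9^(72/2) = 9^36 ≡ 1 (mod 73)
  9^(72/3) = 9^24 ≡ 1 (mod 73)
Conclusion: 9 is not a primitive root modulo 73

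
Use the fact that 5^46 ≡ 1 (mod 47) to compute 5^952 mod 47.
By Fermat: 5^{46} ≡ 1 (mod 47). 952 ≡ 32 (mod 46). So 5^{952} ≡ 5^{32} ≡ 7 (mod 47)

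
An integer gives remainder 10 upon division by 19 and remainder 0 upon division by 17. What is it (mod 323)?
M = 19 × 17 = 323. M₁ = 17, y₁ ≡ 9 (mod 19). M₂ = 19, y₂ ≡ 9 (mod 17). t = 10×17×9 + 0×19×9 ≡ 238 (mod 323). The smallest positive such number is 238.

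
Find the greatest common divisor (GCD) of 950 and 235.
5

Using the Euclidean algorithm:
950 = 4 × 235 + 10
235 = 23 × 10 + 5
10 = 2 × 5 + 0

GCD(950, 235) = 5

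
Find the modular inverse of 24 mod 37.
24^(-1) ≡ 17 (mod 37). Verification: 24 × 17 = 408 ≡ 1 (mod 37)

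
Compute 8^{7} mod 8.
0

Using successive squaring:
Binary expansion of 7: 111
Powers of 8 mod 8 (each is the square of the previous):
  8^1 ≡ 0 (mod 8)
  8^2 ≡ 0² = 0 ≡ 0 (mod 8)
  8^4 ≡ 0² = 0 ≡ 0 (mod 8)
7 = 4 + 2 + 1, so 8^7 = 8^4 × 8^2 × 8^1 ≡ 0 × 0 × 0 (mod 8)
Multiplying step by step:
  0 × 0 = 0 ≡ 0 (mod 8)
  0 × 0 = 0 ≡ 0 (mod 8)
Result: 8^7 ≡ 0 (mod 8)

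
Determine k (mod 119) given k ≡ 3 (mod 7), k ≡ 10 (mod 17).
10

Using the Chinese Remainder Theorem:
M = product of moduli = 119
For equation 1: M_1 = 17, 17 ≡ 3 (mod 7), inverse of 17 mod 7 is 5 (check: 3 × 5 = 15 ≡ 1 (mod 7))
For equation 2: M_2 = 7, 7 ≡ 7 (mod 17), inverse of 7 mod 17 is 5 (check: 7 × 5 = 35 ≡ 1 (mod 17))
Combine: k ≡ Σ r_i×M_i×(M_i⁻¹ mod m_i) = 3×17×5 + 10×7×5 = 255 + 350 = 605
605 mod 119 = 10
k ≡ 10 (mod 119)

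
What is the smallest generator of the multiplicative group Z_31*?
p - 1 = 30 has prime divisors 2, 3, 5. h is a primitive root mod 31 iff h^(30/q) ≢ 1 (mod 31) for each such q.
h = 2: 2^15 ≡ 1, 2^10 ≡ 1, 2^6 ≡ 2 (mod 31); 2^15 ≡ 1, so not a primitive root.
h = 3: 3^15 ≡ 30, 3^10 ≡ 25, 3^6 ≡ 16 (mod 31); none is 1, so 3 has order 30 and is a primitive root.
The smallest primitive root mod 31 is g = 3.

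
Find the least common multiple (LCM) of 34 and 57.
1938

First find GCD(34, 57) using the Euclidean algorithm:
34 = 0 × 57 + 34
57 = 1 × 34 + 23
34 = 1 × 23 + 11
23 = 2 × 11 + 1
11 = 11 × 1 + 0
GCD(34, 57) = 1

LCM formula: LCM(a, b) = (a × b) / GCD(a, b)
LCM(34, 57) = (34 × 57) / 1
LCM(34, 57) = 1938 / 1
LCM(34, 57) = 1938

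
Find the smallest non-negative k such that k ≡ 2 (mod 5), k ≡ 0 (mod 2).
2

Using the Chinese Remainder Theorem:
M = product of moduli = 10
For equation 1: M_1 = 2, 2 ≡ 2 (mod 5), inverse of 2 mod 5 is 3 (check: 2 × 3 = 6 ≡ 1 (mod 5))
For equation 2: M_2 = 5, 5 ≡ 1 (mod 2), inverse of 5 mod 2 is 1 (check: 1 × 1 = 1 ≡ 1 (mod 2))
Combine: k ≡ Σ r_i×M_i×(M_i⁻¹ mod m_i) = 2×2×3 + 0×5×1 = 12 + 0 = 12
12 mod 10 = 2
k ≡ 2 (mod 10)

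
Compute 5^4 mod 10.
4 = 4 (binary 100). Repeated squaring mod 10: 5^1 ≡ 5; 5^2 ≡ 5² = 25 ≡ 5; 5^4 ≡ 5² = 25 ≡ 5. So 5^4 ≡ 5 (mod 10).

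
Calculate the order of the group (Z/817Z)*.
756

Prime factorization: 817 = 19 × 43
Using the formula φ(n) = n × Π(1 - 1/p) for each prime factor p:
φ(817) = 817 × (1 - 1/19) × (1 - 1/43)
φ(817) = 756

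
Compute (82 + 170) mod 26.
18

(82 + 170) = 252
252 mod 26 = 18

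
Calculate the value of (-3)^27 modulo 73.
Using repeated squaring. (-3) ≡ 70 (mod 73). 27 = 16 + 8 + 2 + 1 (binary 11011). Repeated squaring mod 73: 70^1 ≡ 70; 70^2 ≡ 70² = 4900 ≡ 9; 70^4 ≡ 9² = 81 ≡ 8; 70^8 ≡ 8² = 64 ≡ 64; 70^16 ≡ 64² = 4096 ≡ 8. Multiply: (-3)^27 ≡ 70^16 × 70^8 × 70^2 × 70^1 ≡ 8 × 64 × 9 × 70 (mod 73): 8 × 64 = 512 ≡ 1; 1 × 9 = 9 ≡ 9; 9 × 70 = 630 ≡ 46. So (-3)^27 ≡ 46 (mod 73).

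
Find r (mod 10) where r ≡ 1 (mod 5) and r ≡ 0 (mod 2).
M = 5 × 2 = 10. M₁ = 2, y₁ ≡ 3 (mod 5). M₂ = 5, y₂ ≡ 1 (mod 2). r = 1×2×3 + 0×5×1 ≡ 6 (mod 10)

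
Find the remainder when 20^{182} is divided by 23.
By Fermat: 20^{22} ≡ 1 (mod 23). 182 = 8×22 + 6. So 20^{182} ≡ 20^{6} ≡ 16 (mod 23)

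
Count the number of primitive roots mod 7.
Number of primitive roots mod 7 = φ(6) = 2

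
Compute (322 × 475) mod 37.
29

(322 × 475) = 152950
152950 mod 37 = 29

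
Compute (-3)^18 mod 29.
Using repeated squaring. (-3) ≡ 26 (mod 29). 18 = 16 + 2 (binary 10010). Repeated squaring mod 29: 26^1 ≡ 26; 26^2 ≡ 26² = 676 ≡ 9; 26^4 ≡ 9² = 81 ≡ 23; 26^8 ≡ 23² = 529 ≡ 7; 26^16 ≡ 7² = 49 ≡ 20. Multiply: (-3)^18 ≡ 26^16 × 26^2 ≡ 20 × 9 (mod 29): 20 × 9 = 180 ≡ 6. So (-3)^18 ≡ 6 (mod 29).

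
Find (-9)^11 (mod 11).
Using Fermat: (-9)^{10} ≡ 1 (mod 11). 11 ≡ 1 (mod 10). So (-9)^{11} ≡ (-9)^{1} ≡ 2 (mod 11)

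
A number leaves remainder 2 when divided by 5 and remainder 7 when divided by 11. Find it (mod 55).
M = 5 × 11 = 55. M₁ = 11, y₁ ≡ 1 (mod 5). M₂ = 5, y₂ ≡ 9 (mod 11). t = 2×11×1 + 7×5×9 ≡ 7 (mod 55)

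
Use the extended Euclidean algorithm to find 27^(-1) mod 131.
Extended GCD: 27(34) + 131(-7) = 1. So 27^(-1) ≡ 34 ≡ 34 (mod 131). Verify: 27 × 34 = 918 ≡ 1 (mod 131)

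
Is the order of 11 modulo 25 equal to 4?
No, the actual order is 5, not 4.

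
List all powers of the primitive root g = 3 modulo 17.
g^1, g^2, ..., g^{16} mod 17: {3, 9, 10, 13, 5, 15, 11, 16, 14, 8, 7, 4, 12, 2, 6, 1}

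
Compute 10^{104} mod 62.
28

Using successive squaring:
Binary expansion of 104: 1101000
Powers of 10 mod 62 (each is the square of the previous):
  10^1 ≡ 10 (mod 62)
  10^2 ≡ 10² = 100 ≡ 38 (mod 62)
  10^4 ≡ 38² = 1444 ≡ 18 (mod 62)
  10^8 ≡ 18² = 324 ≡ 14 (mod 62)
  10^16 ≡ 14² = 196 ≡ 10 (mod 62)
  10^32 ≡ 10² = 100 ≡ 38 (mod 62)
  10^64 ≡ 38² = 1444 ≡ 18 (mod 62)
104 = 64 + 32 + 8, so 10^104 = 10^64 × 10^32 × 10^8 ≡ 18 × 38 × 14 (mod 62)
Multiplying step by step:
  18 × 38 = 684 ≡ 2 (mod 62)
  2 × 14 = 28 ≡ 28 (mod 62)
Result: 10^104 ≡ 28 (mod 62)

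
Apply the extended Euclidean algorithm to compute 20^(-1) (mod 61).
Extended GCD: 20(-3) + 61(1) = 1. So 20^(-1) ≡ 58 ≡ 58 (mod 61). Verify: 20 × 58 = 1160 ≡ 1 (mod 61)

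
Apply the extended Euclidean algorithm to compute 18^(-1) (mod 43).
Extended GCD: 18(12) + 43(-5) = 1. So 18^(-1) ≡ 12 ≡ 12 (mod 43). Verify: 18 × 12 = 216 ≡ 1 (mod 43)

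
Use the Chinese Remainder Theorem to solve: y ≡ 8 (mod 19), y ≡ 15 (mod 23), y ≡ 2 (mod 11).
4017

Using the Chinese Remainder Theorem:
M = product of moduli = 4807
For equation 1: M_1 = 253, 253 ≡ 6 (mod 19), inverse of 253 mod 19 is 16 (check: 6 × 16 = 96 ≡ 1 (mod 19))
For equation 2: M_2 = 209, 209 ≡ 2 (mod 23), inverse of 209 mod 23 is 12 (check: 2 × 12 = 24 ≡ 1 (mod 23))
For equation 3: M_3 = 437, 437 ≡ 8 (mod 11), inverse of 437 mod 11 is 7 (check: 8 × 7 = 56 ≡ 1 (mod 11))
Combine: y ≡ Σ r_i×M_i×(M_i⁻¹ mod m_i) = 8×253×16 + 15×209×12 + 2×437×7 = 32384 + 37620 + 6118 = 76122
76122 mod 4807 = 4017
y ≡ 4017 (mod 4807)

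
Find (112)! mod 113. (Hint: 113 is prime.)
By Wilson's theorem, (112)! ≡ -1 ≡ 112 (mod 113)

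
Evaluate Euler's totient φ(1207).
1120

Prime factorization: 1207 = 17 × 71
Using the formula φ(n) = n × Π(1 - 1/p) for each prime factor p:
φ(1207) = 1207 × (1 - 1/17) × (1 - 1/71)
φ(1207) = 1120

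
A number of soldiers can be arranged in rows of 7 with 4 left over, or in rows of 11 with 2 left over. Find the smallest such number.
M = 7 × 11 = 77. M₁ = 11, y₁ ≡ 2 (mod 7). M₂ = 7, y₂ ≡ 8 (mod 11). n = 4×11×2 + 2×7×8 ≡ 46 (mod 77). The smallest positive such number is 46.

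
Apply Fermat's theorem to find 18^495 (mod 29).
By Fermat: 18^{28} ≡ 1 (mod 29). 495 ≡ 19 (mod 28). So 18^{495} ≡ 18^{19} ≡ 14 (mod 29)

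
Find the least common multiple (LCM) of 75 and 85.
1275

First find GCD(75, 85) using the Euclidean algorithm:
75 = 0 × 85 + 75
85 = 1 × 75 + 10
75 = 7 × 10 + 5
10 = 2 × 5 + 0
GCD(75, 85) = 5

LCM formula: LCM(a, b) = (a × b) / GCD(a, b)
LCM(75, 85) = (75 × 85) / 5
LCM(75, 85) = 6375 / 5
LCM(75, 85) = 1275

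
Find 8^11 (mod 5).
Using Fermat: 8^{4} ≡ 1 (mod 5). 11 ≡ 3 (mod 4). So 8^{11} ≡ 8^{3} ≡ 2 (mod 5)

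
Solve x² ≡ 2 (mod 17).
The square roots of 2 mod 17 are 6 and 11. Verify: 6² = 36 ≡ 2 (mod 17)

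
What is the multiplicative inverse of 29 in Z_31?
15

Using Extended Euclidean Algorithm:
gcd(29, 31) = 1
Bezout coefficients: 29 × 15 + 31 × -14 = 1
So 29 × 15 ≡ 1 (mod 31)
The inverse is 15 mod 31 = 15
Verification: 29 × 15 = 435 = 14 × 31 + 1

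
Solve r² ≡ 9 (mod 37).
The square roots of 9 mod 37 are 34 and 3. Verify: 34² = 1156 ≡ 9 (mod 37)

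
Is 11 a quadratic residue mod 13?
By Euler's criterion: 11^{6} ≡ 12 (mod 13). Since this equals -1 (≡ 12), 11 is not a QR.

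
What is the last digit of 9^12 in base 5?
Using Fermat: 9^{4} ≡ 1 (mod 5). 12 ≡ 0 (mod 4). So 9^{12} ≡ 9^{0} ≡ 1 (mod 5)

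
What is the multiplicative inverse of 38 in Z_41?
38^(-1) ≡ 27 (mod 41). Verification: 38 × 27 = 1026 ≡ 1 (mod 41)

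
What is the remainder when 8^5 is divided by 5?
8 ≡ 3 (mod 5). 5 = 4 + 1 (binary 101). Repeated squaring mod 5: 3^1 ≡ 3; 3^2 ≡ 3² = 9 ≡ 4; 3^4 ≡ 4² = 16 ≡ 1. Multiply: 8^5 ≡ 3^4 × 3^1 ≡ 1 × 3 (mod 5): 1 × 3 = 3 ≡ 3. So 8^5 ≡ 3 (mod 5).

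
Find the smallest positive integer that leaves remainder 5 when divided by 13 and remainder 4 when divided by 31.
M = 13 × 31 = 403. M₁ = 31, y₁ ≡ 8 (mod 13). M₂ = 13, y₂ ≡ 12 (mod 31). m = 5×31×8 + 4×13×12 ≡ 252 (mod 403). The smallest positive such number is 252.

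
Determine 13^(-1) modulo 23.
13^(-1) ≡ 16 (mod 23). Verification: 13 × 16 = 208 ≡ 1 (mod 23)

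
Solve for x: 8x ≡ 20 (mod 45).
25

Since gcd(8, 45) = 1 divides 20, a solution exists.
Multiply both sides by the inverse of 8 mod 45:
  8^(-1) mod 45 = 17
  x ≡ 17 × 20 ≡ 340 ≡ 25 (mod 45)
Verification: 8 × 25 = 200 = 4 × 45 + 20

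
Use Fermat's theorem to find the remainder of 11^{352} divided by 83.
4

By Fermat's Little Theorem, a^(p-1) ≡ 1 (mod p) for prime p and gcd(a, p) = 1
Here p = 83, so 11^82 ≡ 1 (mod 83)
We can reduce the exponent: 352 mod 82 = 24
So 11^352 ≡ 11^24 (mod 83)
Computing: 11^24 mod 83 = 4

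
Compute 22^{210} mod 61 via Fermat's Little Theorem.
1

By Fermat's Little Theorem, a^(p-1) ≡ 1 (mod p) for prime p and gcd(a, p) = 1
Here p = 61, so 22^60 ≡ 1 (mod 61)
We can reduce the exponent: 210 mod 60 = 30
So 22^210 ≡ 22^30 (mod 61)
Computing: 22^30 mod 61 = 1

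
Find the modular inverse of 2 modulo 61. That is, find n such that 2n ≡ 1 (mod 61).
31

Using Extended Euclidean Algorithm:
gcd(2, 61) = 1
Bezout coefficients: 2 × -30 + 61 × 1 = 1
So 2 × -30 ≡ 1 (mod 61)
The inverse is -30 mod 61 = 31
Verification: 2 × 31 = 62 = 1 × 61 + 1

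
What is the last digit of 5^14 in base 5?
Using repeated squaring. 5 ≡ 0 (mod 5). 14 = 8 + 4 + 2 (binary 1110). Repeated squaring mod 5: 0^1 ≡ 0; 0^2 ≡ 0² = 0 ≡ 0; 0^4 ≡ 0² = 0 ≡ 0; 0^8 ≡ 0² = 0 ≡ 0. Multiply: 5^14 ≡ 0^8 × 0^4 × 0^2 ≡ 0 × 0 × 0 (mod 5): 0 × 0 = 0 ≡ 0; 0 × 0 = 0 ≡ 0. So 5^14 ≡ 0 (mod 5).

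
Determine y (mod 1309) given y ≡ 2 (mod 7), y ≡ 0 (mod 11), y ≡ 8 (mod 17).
1045

Using the Chinese Remainder Theorem:
M = product of moduli = 1309
For equation 1: M_1 = 187, 187 ≡ 5 (mod 7), inverse of 187 mod 7 is 3 (check: 5 × 3 = 15 ≡ 1 (mod 7))
For equation 2: M_2 = 119, 119 ≡ 9 (mod 11), inverse of 119 mod 11 is 5 (check: 9 × 5 = 45 ≡ 1 (mod 11))
For equation 3: M_3 = 77, 77 ≡ 9 (mod 17), inverse of 77 mod 17 is 2 (check: 9 × 2 = 18 ≡ 1 (mod 17))
Combine: y ≡ Σ r_i×M_i×(M_i⁻¹ mod m_i) = 2×187×3 + 0×119×5 + 8×77×2 = 1122 + 0 + 1232 = 2354
2354 mod 1309 = 1045
y ≡ 1045 (mod 1309)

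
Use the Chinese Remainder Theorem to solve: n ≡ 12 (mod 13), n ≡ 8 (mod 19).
103

Using the Chinese Remainder Theorem:
M = product of moduli = 247
For equation 1: M_1 = 19, 19 ≡ 6 (mod 13), inverse of 19 mod 13 is 11 (check: 6 × 11 = 66 ≡ 1 (mod 13))
For equation 2: M_2 = 13, 13 ≡ 13 (mod 19), inverse of 13 mod 19 is 3 (check: 13 × 3 = 39 ≡ 1 (mod 19))
Combine: n ≡ Σ r_i×M_i×(M_i⁻¹ mod m_i) = 12×19×11 + 8×13×3 = 2508 + 312 = 2820
2820 mod 247 = 103
n ≡ 103 (mod 247)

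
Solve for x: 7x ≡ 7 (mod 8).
1

Since gcd(7, 8) = 1 divides 7, a solution exists.
Multiply both sides by the inverse of 7 mod 8:
  7^(-1) mod 8 = 7
  x ≡ 7 × 7 ≡ 49 ≡ 1 (mod 8)
Verification: 7 × 1 = 7 = 0 × 8 + 7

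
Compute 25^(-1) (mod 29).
25^(-1) ≡ 7 (mod 29). Verification: 25 × 7 = 175 ≡ 1 (mod 29)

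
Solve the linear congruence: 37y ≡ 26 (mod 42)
20

Since gcd(37, 42) = 1 divides 26, a solution exists.
Multiply both sides by the inverse of 37 mod 42:
  37^(-1) mod 42 = 25
  x ≡ 25 × 26 ≡ 650 ≡ 20 (mod 42)
Verification: 37 × 20 = 740 = 17 × 42 + 26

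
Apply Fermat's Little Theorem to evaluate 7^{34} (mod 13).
4

By Fermat's Little Theorem, a^(p-1) ≡ 1 (mod p) for prime p and gcd(a, p) = 1
Here p = 13, so 7^12 ≡ 1 (mod 13)
We can reduce the exponent: 34 mod 12 = 10
So 7^34 ≡ 7^10 (mod 13)
Computing: 7^10 mod 13 = 4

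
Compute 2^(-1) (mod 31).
16

Using Extended Euclidean Algorithm:
gcd(2, 31) = 1
Bezout coefficients: 2 × -15 + 31 × 1 = 1
So 2 × -15 ≡ 1 (mod 31)
The inverse is -15 mod 31 = 16
Verification: 2 × 16 = 32 = 1 × 31 + 1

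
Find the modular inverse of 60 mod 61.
60^(-1) ≡ 60 (mod 61). Verification: 60 × 60 = 3600 ≡ 1 (mod 61)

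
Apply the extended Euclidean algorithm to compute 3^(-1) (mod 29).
Extended GCD: 3(10) + 29(-1) = 1. So 3^(-1) ≡ 10 ≡ 10 (mod 29). Verify: 3 × 10 = 30 ≡ 1 (mod 29)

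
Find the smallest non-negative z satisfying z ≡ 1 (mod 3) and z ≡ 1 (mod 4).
M = 3 × 4 = 12. M₁ = 4, y₁ ≡ 1 (mod 3). M₂ = 3, y₂ ≡ 3 (mod 4). z = 1×4×1 + 1×3×3 ≡ 1 (mod 12)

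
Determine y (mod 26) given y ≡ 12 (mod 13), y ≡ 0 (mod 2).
12

Using the Chinese Remainder Theorem:
M = product of moduli = 26
For equation 1: M_1 = 2, 2 ≡ 2 (mod 13), inverse of 2 mod 13 is 7 (check: 2 × 7 = 14 ≡ 1 (mod 13))
For equation 2: M_2 = 13, 13 ≡ 1 (mod 2), inverse of 13 mod 2 is 1 (check: 1 × 1 = 1 ≡ 1 (mod 2))
Combine: y ≡ Σ r_i×M_i×(M_i⁻¹ mod m_i) = 12×2×7 + 0×13×1 = 168 + 0 = 168
168 mod 26 = 12
y ≡ 12 (mod 26)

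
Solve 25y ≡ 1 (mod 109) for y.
48

Using Extended Euclidean Algorithm:
gcd(25, 109) = 1
Bezout coefficients: 25 × 48 + 109 × -11 = 1
So 25 × 48 ≡ 1 (mod 109)
The inverse is 48 mod 109 = 48
Verification: 25 × 48 = 1200 = 11 × 109 + 1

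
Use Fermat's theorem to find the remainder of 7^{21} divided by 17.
11

By Fermat's Little Theorem, a^(p-1) ≡ 1 (mod p) for prime p and gcd(a, p) = 1
Here p = 17, so 7^16 ≡ 1 (mod 17)
We can reduce the exponent: 21 mod 16 = 5
So 7^21 ≡ 7^5 (mod 17)
Computing: 7^5 mod 17 = 11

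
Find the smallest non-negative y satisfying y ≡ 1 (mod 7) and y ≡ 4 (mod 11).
M = 7 × 11 = 77. M₁ = 11, y₁ ≡ 2 (mod 7). M₂ = 7, y₂ ≡ 8 (mod 11). y = 1×11×2 + 4×7×8 ≡ 15 (mod 77)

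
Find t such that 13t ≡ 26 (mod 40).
2

Since gcd(13, 40) = 1 divides 26, a solution exists.
Multiply both sides by the inverse of 13 mod 40:
  13^(-1) mod 40 = 37
  x ≡ 37 × 26 ≡ 962 ≡ 2 (mod 40)
Verification: 13 × 2 = 26 = 0 × 40 + 26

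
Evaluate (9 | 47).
(9/47) = 9^{23} mod 47 = 1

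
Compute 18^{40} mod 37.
7

Using successive squaring:
Binary expansion of 40: 101000
Powers of 18 mod 37 (each is the square of the previous):
  18^1 ≡ 18 (mod 37)
  18^2 ≡ 18² = 324 ≡ 28 (mod 37)
  18^4 ≡ 28² = 784 ≡ 7 (mod 37)
  18^8 ≡ 7² = 49 ≡ 12 (mod 37)
  18^16 ≡ 12² = 144 ≡ 33 (mod 37)
  18^32 ≡ 33² = 1089 ≡ 16 (mod 37)
40 = 32 + 8, so 18^40 = 18^32 × 18^8 ≡ 16 × 12 (mod 37)
Multiplying step by step:
  16 × 12 = 192 ≡ 7 (mod 37)
Result: 18^40 ≡ 7 (mod 37)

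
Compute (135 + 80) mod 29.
12

(135 + 80) = 215
215 mod 29 = 12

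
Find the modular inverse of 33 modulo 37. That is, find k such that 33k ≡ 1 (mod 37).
9

Using Extended Euclidean Algorithm:
gcd(33, 37) = 1
Bezout coefficients: 33 × 9 + 37 × -8 = 1
So 33 × 9 ≡ 1 (mod 37)
The inverse is 9 mod 37 = 9
Verification: 33 × 9 = 297 = 8 × 37 + 1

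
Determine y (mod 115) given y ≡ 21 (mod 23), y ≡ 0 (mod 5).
90

Using the Chinese Remainder Theorem:
M = product of moduli = 115
For equation 1: M_1 = 5, 5 ≡ 5 (mod 23), inverse of 5 mod 23 is 14 (check: 5 × 14 = 70 ≡ 1 (mod 23))
For equation 2: M_2 = 23, 23 ≡ 3 (mod 5), inverse of 23 mod 5 is 2 (check: 3 × 2 = 6 ≡ 1 (mod 5))
Combine: y ≡ Σ r_i×M_i×(M_i⁻¹ mod m_i) = 21×5×14 + 0×23×2 = 1470 + 0 = 1470
1470 mod 115 = 90
y ≡ 90 (mod 115)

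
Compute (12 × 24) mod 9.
0

(12 × 24) = 288
288 mod 9 = 0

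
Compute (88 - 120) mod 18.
4

(88 - 120) = -32
-32 mod 18 = 4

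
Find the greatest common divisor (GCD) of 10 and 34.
2

Using the Euclidean algorithm:
10 = 0 × 34 + 10
34 = 3 × 10 + 4
10 = 2 × 4 + 2
4 = 2 × 2 + 0

GCD(10, 34) = 2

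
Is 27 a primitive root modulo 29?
Yes

To verify, check if 27^(28/q) ≢ 1 (mod 29) for each prime divisor q of 28
Divisors of 28 = 28: [1, 2, 4, 7, 14, 28]
  27^(28/2) = 27^14 ≡ 28 (mod 29)
  27^(28/7) = 27^4 ≡ 16 (mod 29)
Conclusion: 27 is a primitive root modulo 29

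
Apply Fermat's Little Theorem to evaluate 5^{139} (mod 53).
31

By Fermat's Little Theorem, a^(p-1) ≡ 1 (mod p) for prime p and gcd(a, p) = 1
Here p = 53, so 5^52 ≡ 1 (mod 53)
We can reduce the exponent: 139 mod 52 = 35
So 5^139 ≡ 5^35 (mod 53)
Computing: 5^35 mod 53 = 31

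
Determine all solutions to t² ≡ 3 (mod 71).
The square roots of 3 mod 71 are 43 and 28. Verify: 43² = 1849 ≡ 3 (mod 71)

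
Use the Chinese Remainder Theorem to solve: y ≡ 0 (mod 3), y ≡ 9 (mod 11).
M = 3 × 11 = 33. M₁ = 11, y₁ ≡ 2 (mod 3). M₂ = 3, y₂ ≡ 4 (mod 11). y = 0×11×2 + 9×3×4 ≡ 9 (mod 33)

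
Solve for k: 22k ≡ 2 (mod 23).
21

Since gcd(22, 23) = 1 divides 2, a solution exists.
Multiply both sides by the inverse of 22 mod 23:
  22^(-1) mod 23 = 22
  x ≡ 22 × 2 ≡ 44 ≡ 21 (mod 23)
Verification: 22 × 21 = 462 = 20 × 23 + 2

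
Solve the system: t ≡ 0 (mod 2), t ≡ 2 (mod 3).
M = 2 × 3 = 6. M₁ = 3, y₁ ≡ 1 (mod 2). M₂ = 2, y₂ ≡ 2 (mod 3). t = 0×3×1 + 2×2×2 ≡ 2 (mod 6)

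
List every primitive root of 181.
Primitive roots mod 181: {2, 10, 18, 21, 23, 24, 28, 41, 47, 50, 53, 54, 57, 58, 63, 66, 69, 76, 77, 78, 83, 84, 85, 90, 91, 96, 97, 98, 103, 104, 105, 112, 115, 118, 123, 124, 127, 128, 131, 134, 140, 153, 157, 158, 160, 163, 171, 179}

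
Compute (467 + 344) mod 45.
1

(467 + 344) = 811
811 mod 45 = 1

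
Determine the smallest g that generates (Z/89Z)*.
3

A primitive root g modulo p has order p-1 = 88
Prime divisors of 88: [2, 11]
g is a primitive root iff g^(88/q) ≢ 1 (mod 89) for each prime divisor q
Testing small values:
  g = 2: 2^44 ≡ 1, 2^8 ≡ 78 (mod 89) → 2^44 ≡ 1, not primitive root
  g = 3: 3^44 ≡ 88, 3^8 ≡ 64 (mod 89) → none is 1, primitive root!
The smallest primitive root is 3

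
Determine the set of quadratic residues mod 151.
QRs mod 151: {1, 2, 4, 5, 8, 9, 10, 11, 16, 17, 18, 19, 20, 21, 22, 25, 29, 31, 32, 34, 36, 37, 38, 39, 40, 42, 43, 44, 45, 47, 49, 50, 55, 58, 59, 62, 64, 68, 69, 72, 74, 76, 78, 80, 81, 84, 85, 86, 88, 90, 91, 94, 95, 97, 98, 99, 100, 103, 105, 110, 116, 118, 121, 123, 124, 125, 127, 128, 136, 137, 138, 139, 144, 145, 148}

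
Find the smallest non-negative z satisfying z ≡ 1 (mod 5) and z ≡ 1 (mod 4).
M = 5 × 4 = 20. M₁ = 4, y₁ ≡ 4 (mod 5). M₂ = 5, y₂ ≡ 1 (mod 4). z = 1×4×4 + 1×5×1 ≡ 1 (mod 20)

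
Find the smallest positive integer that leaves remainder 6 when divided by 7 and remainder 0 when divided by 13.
M = 7 × 13 = 91. M₁ = 13, y₁ ≡ 6 (mod 7). M₂ = 7, y₂ ≡ 2 (mod 13). t = 6×13×6 + 0×7×2 ≡ 13 (mod 91). The smallest positive such number is 13.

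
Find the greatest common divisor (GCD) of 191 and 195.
1

Using the Euclidean algorithm:
191 = 0 × 195 + 191
195 = 1 × 191 + 4
191 = 47 × 4 + 3
4 = 1 × 3 + 1
3 = 3 × 1 + 0

GCD(191, 195) = 1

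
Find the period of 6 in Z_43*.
Powers of 6 mod 43: 6^1≡6, 6^2≡36, 6^3≡1. Order = 3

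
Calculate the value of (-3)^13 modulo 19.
Using repeated squaring. (-3) ≡ 16 (mod 19). 13 = 8 + 4 + 1 (binary 1101). Repeated squaring mod 19: 16^1 ≡ 16; 16^2 ≡ 16² = 256 ≡ 9; 16^4 ≡ 9² = 81 ≡ 5; 16^8 ≡ 5² = 25 ≡ 6. Multiply: (-3)^13 ≡ 16^8 × 16^4 × 16^1 ≡ 6 × 5 × 16 (mod 19): 6 × 5 = 30 ≡ 11; 11 × 16 = 176 ≡ 5. So (-3)^13 ≡ 5 (mod 19).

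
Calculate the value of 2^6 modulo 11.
6 = 4 + 2 (binary 110). Repeated squaring mod 11: 2^1 ≡ 2; 2^2 ≡ 2² = 4 ≡ 4; 2^4 ≡ 4² = 16 ≡ 5. Multiply: 2^6 = 2^4 × 2^2 ≡ 5 × 4 (mod 11): 5 × 4 = 20 ≡ 9. So 2^6 ≡ 9 (mod 11).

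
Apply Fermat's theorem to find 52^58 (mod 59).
By Fermat's Little Theorem, 52^{58} ≡ 1 (mod 59) since 59 is prime and gcd(52, 59) = 1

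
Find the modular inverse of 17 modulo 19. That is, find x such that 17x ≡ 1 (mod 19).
9

Using Extended Euclidean Algorithm:
gcd(17, 19) = 1
Bezout coefficients: 17 × 9 + 19 × -8 = 1
So 17 × 9 ≡ 1 (mod 19)
The inverse is 9 mod 19 = 9
Verification: 17 × 9 = 153 = 8 × 19 + 1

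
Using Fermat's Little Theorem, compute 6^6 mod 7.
By Fermat's Little Theorem, 6^{6} ≡ 1 (mod 7) since 7 is prime and gcd(6, 7) = 1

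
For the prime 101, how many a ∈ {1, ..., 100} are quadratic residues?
For prime 101, there are (p-1)/2 = (101-1)/2 = 50 quadratic residues (excluding 0).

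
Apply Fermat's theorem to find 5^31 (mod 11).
By Fermat: 5^{10} ≡ 1 (mod 11). 31 = 3×10 + 1. So 5^{31} ≡ 5^{1} ≡ 5 (mod 11)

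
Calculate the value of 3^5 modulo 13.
5 = 4 + 1 (binary 101). Repeated squaring mod 13: 3^1 ≡ 3; 3^2 ≡ 3² = 9 ≡ 9; 3^4 ≡ 9² = 81 ≡ 3. Multiply: 3^5 = 3^4 × 3^1 ≡ 3 × 3 (mod 13): 3 × 3 = 9 ≡ 9. So 3^5 ≡ 9 (mod 13).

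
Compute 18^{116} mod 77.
37

Using successive squaring:
Binary expansion of 116: 1110100
Powers of 18 mod 77 (each is the square of the previous):
  18^1 ≡ 18 (mod 77)
  18^2 ≡ 18² = 324 ≡ 16 (mod 77)
  18^4 ≡ 16² = 256 ≡ 25 (mod 77)
  18^8 ≡ 25² = 625 ≡ 9 (mod 77)
  18^16 ≡ 9² = 81 ≡ 4 (mod 77)
  18^32 ≡ 4² = 16 ≡ 16 (mod 77)
  18^64 ≡ 16² = 256 ≡ 25 (mod 77)
116 = 64 + 32 + 16 + 4, so 18^116 = 18^64 × 18^32 × 18^16 × 18^4 ≡ 25 × 16 × 4 × 25 (mod 77)
Multiplying step by step:
  25 × 16 = 400 ≡ 15 (mod 77)
  15 × 4 = 60 ≡ 60 (mod 77)
  60 × 25 = 1500 ≡ 37 (mod 77)
Result: 18^116 ≡ 37 (mod 77)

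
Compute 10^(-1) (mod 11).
10

Using Extended Euclidean Algorithm:
gcd(10, 11) = 1
Bezout coefficients: 10 × -1 + 11 × 1 = 1
So 10 × -1 ≡ 1 (mod 11)
The inverse is -1 mod 11 = 10
Verification: 10 × 10 = 100 = 9 × 11 + 1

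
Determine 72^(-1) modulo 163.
72^(-1) ≡ 120 (mod 163). Verification: 72 × 120 = 8640 ≡ 1 (mod 163)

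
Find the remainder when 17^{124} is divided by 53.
By Fermat: 17^{52} ≡ 1 (mod 53). 124 = 2×52 + 20. So 17^{124} ≡ 17^{20} ≡ 47 (mod 53)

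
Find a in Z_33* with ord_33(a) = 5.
16 has order 5 mod 33 since 16^{5} ≡ 1 (mod 33) and no smaller power works.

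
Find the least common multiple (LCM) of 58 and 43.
2494

First find GCD(58, 43) using the Euclidean algorithm:
58 = 1 × 43 + 15
43 = 2 × 15 + 13
15 = 1 × 13 + 2
13 = 6 × 2 + 1
2 = 2 × 1 + 0
GCD(58, 43) = 1

LCM formula: LCM(a, b) = (a × b) / GCD(a, b)
LCM(58, 43) = (58 × 43) / 1
LCM(58, 43) = 2494 / 1
LCM(58, 43) = 2494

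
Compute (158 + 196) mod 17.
14

(158 + 196) = 354
354 mod 17 = 14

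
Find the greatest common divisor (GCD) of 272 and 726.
2

Using the Euclidean algorithm:
272 = 0 × 726 + 272
726 = 2 × 272 + 182
272 = 1 × 182 + 90
182 = 2 × 90 + 2
90 = 45 × 2 + 0

GCD(272, 726) = 2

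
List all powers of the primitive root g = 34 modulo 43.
g^1, g^2, ..., g^{42} mod 43: {34, 38, 2, 25, 33, 4, 7, 23, 8, 14, 3, 16, 28, 6, 32, 13, 12, 21, 26, 24, 42, 9, 5, 41, 18, 10, 39, 36, 20, 35, 29, 40, 27, 15, 37, 11, 30, 31, 22, 17, 19, 1}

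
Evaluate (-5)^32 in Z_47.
Using repeated squaring. (-5) ≡ 42 (mod 47). 32 = 32 (binary 100000). Repeated squaring mod 47: 42^1 ≡ 42; 42^2 ≡ 42² = 1764 ≡ 25; 42^4 ≡ 25² = 625 ≡ 14; 42^8 ≡ 14² = 196 ≡ 8; 42^16 ≡ 8² = 64 ≡ 17; 42^32 ≡ 17² = 289 ≡ 7. So (-5)^32 ≡ 7 (mod 47).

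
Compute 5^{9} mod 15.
5

Using successive squaring:
Binary expansion of 9: 1001
Powers of 5 mod 15 (each is the square of the previous):
  5^1 ≡ 5 (mod 15)
  5^2 ≡ 5² = 25 ≡ 10 (mod 15)
  5^4 ≡ 10² = 100 ≡ 10 (mod 15)
  5^8 ≡ 10² = 100 ≡ 10 (mod 15)
9 = 8 + 1, so 5^9 = 5^8 × 5^1 ≡ 10 × 5 (mod 15)
Multiplying step by step:
  10 × 5 = 50 ≡ 5 (mod 15)
Result: 5^9 ≡ 5 (mod 15)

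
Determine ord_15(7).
Powers of 7 mod 15: 7^1≡7, 7^2≡4, 7^3≡13, 7^4≡1. Order = 4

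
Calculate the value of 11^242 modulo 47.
Using Fermat: 11^{46} ≡ 1 (mod 47). 242 ≡ 12 (mod 46). So 11^{242} ≡ 11^{12} ≡ 6 (mod 47)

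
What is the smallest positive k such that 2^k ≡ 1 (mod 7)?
Powers of 2 mod 7: 2^1≡2, 2^2≡4, 2^3≡1. Order = 3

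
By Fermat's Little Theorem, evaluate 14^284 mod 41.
By Fermat: 14^{40} ≡ 1 (mod 41). 284 = 7×40 + 4. So 14^{284} ≡ 14^{4} ≡ 40 (mod 41)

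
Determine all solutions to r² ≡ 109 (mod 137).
The square roots of 109 mod 137 are 66 and 71. Verify: 66² = 4356 ≡ 109 (mod 137)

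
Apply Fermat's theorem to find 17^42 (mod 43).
By Fermat's Little Theorem, 17^{42} ≡ 1 (mod 43) since 43 is prime and gcd(17, 43) = 1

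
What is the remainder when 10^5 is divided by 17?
5 = 4 + 1 (binary 101). Repeated squaring mod 17: 10^1 ≡ 10; 10^2 ≡ 10² = 100 ≡ 15; 10^4 ≡ 15² = 225 ≡ 4. Multiply: 10^5 = 10^4 × 10^1 ≡ 4 × 10 (mod 17): 4 × 10 = 40 ≡ 6. So 10^5 ≡ 6 (mod 17).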